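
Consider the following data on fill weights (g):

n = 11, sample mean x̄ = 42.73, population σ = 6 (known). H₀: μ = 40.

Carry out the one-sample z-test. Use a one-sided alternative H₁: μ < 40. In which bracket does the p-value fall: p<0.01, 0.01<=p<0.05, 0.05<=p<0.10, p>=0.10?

SE = σ/√n = 6/√11 = 1.8091
z = (x̄−μ₀)/SE = (42.73−40)/1.8091 = 1.5091
p-value (one-sided, H₁ less) = 0.93436
→ bracket: p>=0.10

p-value bracket: p>=0.10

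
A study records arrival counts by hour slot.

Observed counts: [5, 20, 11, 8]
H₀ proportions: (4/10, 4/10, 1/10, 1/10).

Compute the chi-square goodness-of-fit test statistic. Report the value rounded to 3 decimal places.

test statistic = 22.193

n = 44; E_i = n·p_i = [17.60, 17.60, 4.40, 4.40]
χ² = (5−17.60)²/17.60 + (20−17.60)²/17.60 + (11−4.40)²/4.40 + (8−4.40)²/4.40 = 22.1932
df = 3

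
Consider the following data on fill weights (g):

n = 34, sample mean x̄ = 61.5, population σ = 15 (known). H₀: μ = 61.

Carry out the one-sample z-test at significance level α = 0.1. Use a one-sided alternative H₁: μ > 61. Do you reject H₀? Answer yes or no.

SE = σ/√n = 15/√34 = 2.5725
z = (x̄−μ₀)/SE = (61.5−61)/2.5725 = 0.1944
p-value (one-sided, H₁ greater) = 0.42295
At α=0.1: p ≥ α → fail to reject H₀

reject H₀: no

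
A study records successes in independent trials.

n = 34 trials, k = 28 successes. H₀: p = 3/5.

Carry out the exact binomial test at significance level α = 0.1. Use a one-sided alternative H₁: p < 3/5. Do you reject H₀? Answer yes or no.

reject H₀: no

Exact binomial: n=34, k=28, p₀=3/5=0.6000
P(X≤28) from Σ C(n,i)·p₀^i·(1−p₀)^(n−i)
p-value (one-sided, H₁ less) = 0.99863
At α=0.1: p ≥ α → fail to reject H₀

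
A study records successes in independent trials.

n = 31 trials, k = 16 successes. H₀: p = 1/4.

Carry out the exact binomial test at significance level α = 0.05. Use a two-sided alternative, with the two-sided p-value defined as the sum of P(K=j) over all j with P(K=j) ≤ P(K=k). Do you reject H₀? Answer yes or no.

Exact binomial: n=31, k=16, p₀=1/4=0.2500
P(X=j) = C(n,j)·p₀^j·(1−p₀)^(n−j); p = Σ P(X=j) over j with P(X=j) ≤ P(X=16)
p-value (two-sided) = 0.00144
At α=0.05: p < α → reject H₀

reject H₀: yes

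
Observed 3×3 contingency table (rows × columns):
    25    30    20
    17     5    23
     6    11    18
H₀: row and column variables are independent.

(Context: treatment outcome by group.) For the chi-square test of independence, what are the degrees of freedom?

degrees of freedom = 4

df = (r−1)(c−1) = (3−1)·(3−1) = 4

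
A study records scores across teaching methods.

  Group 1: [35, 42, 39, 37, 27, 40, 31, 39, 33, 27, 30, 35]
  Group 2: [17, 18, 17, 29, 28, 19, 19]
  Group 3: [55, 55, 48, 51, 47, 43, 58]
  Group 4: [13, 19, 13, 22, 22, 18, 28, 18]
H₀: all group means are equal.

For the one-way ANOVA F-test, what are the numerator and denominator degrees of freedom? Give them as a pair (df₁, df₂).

k = 4 groups, N = 34 total
df = (k−1, N−k) = (4−1, 34−4) = (3, 30)

degrees of freedom = [3, 30]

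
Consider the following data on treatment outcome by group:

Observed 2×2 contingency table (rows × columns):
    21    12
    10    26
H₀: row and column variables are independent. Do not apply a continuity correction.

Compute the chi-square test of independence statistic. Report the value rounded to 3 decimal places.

test statistic = 8.948

Row totals [33, 36], col totals [31, 38], n=69
χ² = (21−14.83)²/14.83 + (12−18.17)²/18.17 + (10−16.17)²/16.17 + (26−19.83)²/19.83 = 8.9476
df = 1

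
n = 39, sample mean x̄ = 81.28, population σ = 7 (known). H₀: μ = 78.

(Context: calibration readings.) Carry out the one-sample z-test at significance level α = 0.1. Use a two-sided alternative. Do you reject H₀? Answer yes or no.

reject H₀: yes

SE = σ/√n = 7/√39 = 1.1209
z = (x̄−μ₀)/SE = (81.28−78)/1.1209 = 2.9262
p-value (two-sided) = 0.00343
At α=0.1: p < α → reject H₀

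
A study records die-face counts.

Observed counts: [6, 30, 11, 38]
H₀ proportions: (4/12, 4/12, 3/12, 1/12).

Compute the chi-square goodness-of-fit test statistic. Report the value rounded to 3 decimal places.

test statistic = 157.588

n = 85; E_i = n·p_i = [28.33, 28.33, 21.25, 7.08]
χ² = (6−28.33)²/28.33 + (30−28.33)²/28.33 + (11−21.25)²/21.25 + (38−7.08)²/7.08 = 157.5882
df = 3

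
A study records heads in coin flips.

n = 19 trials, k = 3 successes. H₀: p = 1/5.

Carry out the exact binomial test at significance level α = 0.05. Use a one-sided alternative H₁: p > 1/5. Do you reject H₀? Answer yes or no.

reject H₀: no

Exact binomial: n=19, k=3, p₀=1/5=0.2000
P(X≥3) from Σ C(n,i)·p₀^i·(1−p₀)^(n−i)
p-value (one-sided, H₁ greater) = 0.76311
At α=0.05: p ≥ α → fail to reject H₀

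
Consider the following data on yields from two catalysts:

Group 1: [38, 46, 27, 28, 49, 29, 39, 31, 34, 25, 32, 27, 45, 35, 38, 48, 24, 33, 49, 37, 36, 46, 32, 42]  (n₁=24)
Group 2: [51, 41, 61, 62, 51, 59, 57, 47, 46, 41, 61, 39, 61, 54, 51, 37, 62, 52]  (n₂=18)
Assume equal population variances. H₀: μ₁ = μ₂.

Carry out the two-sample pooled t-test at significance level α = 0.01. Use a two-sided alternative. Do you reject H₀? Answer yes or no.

x̄₁=36.250, s₁=7.875, n₁=24
x̄₂=51.833, s₂=8.473, n₂=18
s_p² = [23·7.875² + 17·8.473²]/40 = 66.1750
SE = √(s_p²·(1/24+1/18)) = 2.5365
t = (36.250−51.833)/2.5365 = -6.1437
df = 40
p-value (two-sided) = 0.00000
At α=0.01: p < α → reject H₀

reject H₀: yes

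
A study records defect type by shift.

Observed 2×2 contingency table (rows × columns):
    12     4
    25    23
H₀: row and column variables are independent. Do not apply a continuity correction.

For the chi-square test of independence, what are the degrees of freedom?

df = (r−1)(c−1) = (2−1)·(2−1) = 1

degrees of freedom = 1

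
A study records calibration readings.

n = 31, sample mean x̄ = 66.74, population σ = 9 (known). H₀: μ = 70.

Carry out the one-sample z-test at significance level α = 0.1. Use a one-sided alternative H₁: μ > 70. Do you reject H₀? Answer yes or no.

SE = σ/√n = 9/√31 = 1.6164
z = (x̄−μ₀)/SE = (66.74−70)/1.6164 = -2.0168
p-value (one-sided, H₁ greater) = 0.97814
At α=0.1: p ≥ α → fail to reject H₀

reject H₀: no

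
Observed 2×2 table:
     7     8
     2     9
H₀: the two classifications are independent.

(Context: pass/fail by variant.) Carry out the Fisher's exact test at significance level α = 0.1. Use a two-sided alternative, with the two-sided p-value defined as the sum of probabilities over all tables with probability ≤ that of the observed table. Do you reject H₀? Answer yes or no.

Margins: r₁=15, r₂=11, c₁=9, c₂=17, n=26
p_obs = C(15,7)·C(11,2)/C(26,9); sum pmf over tables with pmf ≤ p_obs
p-value (two-sided) = 0.21670
At α=0.1: p ≥ α → fail to reject H₀

reject H₀: no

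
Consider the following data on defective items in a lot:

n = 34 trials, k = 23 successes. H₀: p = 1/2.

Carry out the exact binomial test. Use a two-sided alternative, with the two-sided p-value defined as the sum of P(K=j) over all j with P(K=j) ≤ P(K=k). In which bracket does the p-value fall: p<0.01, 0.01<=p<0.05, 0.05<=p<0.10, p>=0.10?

Exact binomial: n=34, k=23, p₀=1/2=0.5000
P(X=j) = C(n,j)·p₀^j·(1−p₀)^(n−j); p = Σ P(X=j) over j with P(X=j) ≤ P(X=23)
p-value (two-sided) = 0.05761
→ bracket: 0.05<=p<0.10

p-value bracket: 0.05<=p<0.10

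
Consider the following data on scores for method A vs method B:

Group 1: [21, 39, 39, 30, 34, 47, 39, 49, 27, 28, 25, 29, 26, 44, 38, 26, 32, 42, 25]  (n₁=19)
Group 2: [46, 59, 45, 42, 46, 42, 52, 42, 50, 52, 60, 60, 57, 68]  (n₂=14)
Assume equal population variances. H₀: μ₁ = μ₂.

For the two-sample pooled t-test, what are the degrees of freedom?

df = n₁ + n₂ − 2 = 19 + 14 − 2 = 31

degrees of freedom = 31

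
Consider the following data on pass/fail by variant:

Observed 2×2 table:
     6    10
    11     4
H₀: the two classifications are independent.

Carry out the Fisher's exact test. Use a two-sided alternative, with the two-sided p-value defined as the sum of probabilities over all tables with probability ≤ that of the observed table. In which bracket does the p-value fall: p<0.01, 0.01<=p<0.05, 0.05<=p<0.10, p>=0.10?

p-value bracket: 0.05<=p<0.10

Margins: r₁=16, r₂=15, c₁=17, c₂=14, n=31
p_obs = C(16,6)·C(15,11)/C(31,17); sum pmf over tables with pmf ≤ p_obs
p-value (two-sided) = 0.07317
→ bracket: 0.05<=p<0.10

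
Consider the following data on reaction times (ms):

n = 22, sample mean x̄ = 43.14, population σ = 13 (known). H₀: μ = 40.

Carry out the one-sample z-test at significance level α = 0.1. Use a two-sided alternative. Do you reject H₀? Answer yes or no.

SE = σ/√n = 13/√22 = 2.7716
z = (x̄−μ₀)/SE = (43.14−40)/2.7716 = 1.1329
p-value (two-sided) = 0.25725
At α=0.1: p ≥ α → fail to reject H₀

reject H₀: no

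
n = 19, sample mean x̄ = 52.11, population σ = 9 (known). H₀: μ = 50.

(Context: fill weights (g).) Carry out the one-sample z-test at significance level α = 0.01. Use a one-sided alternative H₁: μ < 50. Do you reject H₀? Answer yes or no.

SE = σ/√n = 9/√19 = 2.0647
z = (x̄−μ₀)/SE = (52.11−50)/2.0647 = 1.0219
p-value (one-sided, H₁ less) = 0.84659
At α=0.01: p ≥ α → fail to reject H₀

reject H₀: no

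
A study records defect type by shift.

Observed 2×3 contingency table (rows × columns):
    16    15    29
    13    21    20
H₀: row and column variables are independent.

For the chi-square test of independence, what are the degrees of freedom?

degrees of freedom = 2

df = (r−1)(c−1) = (2−1)·(3−1) = 2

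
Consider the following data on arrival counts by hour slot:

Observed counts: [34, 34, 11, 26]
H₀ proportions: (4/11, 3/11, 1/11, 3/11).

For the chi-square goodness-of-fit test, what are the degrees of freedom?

degrees of freedom = 3

df = k − 1 = 4 − 1 = 3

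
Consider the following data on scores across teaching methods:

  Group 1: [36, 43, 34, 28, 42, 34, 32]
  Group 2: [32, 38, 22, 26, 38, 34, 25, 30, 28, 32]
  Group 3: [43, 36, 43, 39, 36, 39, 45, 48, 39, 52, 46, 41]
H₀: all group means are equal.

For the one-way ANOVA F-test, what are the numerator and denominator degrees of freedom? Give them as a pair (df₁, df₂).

k = 3 groups, N = 29 total
df = (k−1, N−k) = (3−1, 29−3) = (2, 26)

degrees of freedom = [2, 26]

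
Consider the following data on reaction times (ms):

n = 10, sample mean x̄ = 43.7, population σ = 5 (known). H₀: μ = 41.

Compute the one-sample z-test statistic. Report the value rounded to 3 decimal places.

SE = σ/√n = 5/√10 = 1.5811
z = (x̄−μ₀)/SE = (43.7−41)/1.5811 = 1.7076

test statistic = 1.708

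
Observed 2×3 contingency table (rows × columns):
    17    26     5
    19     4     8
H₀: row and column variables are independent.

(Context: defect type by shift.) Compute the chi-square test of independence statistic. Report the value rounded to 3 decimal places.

test statistic = 13.923

Row totals [48, 31], col totals [36, 30, 13], n=79
χ² = (17−21.87)²/21.87 + (26−18.23)²/18.23 + (5−7.90)²/7.90 + (19−14.13)²/14.13 + (4−11.77)²/11.77 + (8−5.10)²/5.10 = 13.9233
df = 2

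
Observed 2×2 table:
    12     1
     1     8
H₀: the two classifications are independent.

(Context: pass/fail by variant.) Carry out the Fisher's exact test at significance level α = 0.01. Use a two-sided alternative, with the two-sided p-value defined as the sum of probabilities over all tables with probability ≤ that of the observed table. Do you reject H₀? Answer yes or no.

reject H₀: yes

Margins: r₁=13, r₂=9, c₁=13, c₂=9, n=22
p_obs = C(13,12)·C(9,1)/C(22,13); sum pmf over tables with pmf ≤ p_obs
p-value (two-sided) = 0.00024
At α=0.01: p < α → reject H₀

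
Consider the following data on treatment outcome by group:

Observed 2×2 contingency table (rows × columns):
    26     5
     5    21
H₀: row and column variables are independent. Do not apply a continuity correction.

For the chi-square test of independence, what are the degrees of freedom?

degrees of freedom = 1

df = (r−1)(c−1) = (2−1)·(2−1) = 1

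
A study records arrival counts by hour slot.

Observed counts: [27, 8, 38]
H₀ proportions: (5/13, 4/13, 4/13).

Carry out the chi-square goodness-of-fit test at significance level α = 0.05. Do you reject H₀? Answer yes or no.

n = 73; E_i = n·p_i = [28.08, 22.46, 22.46]
χ² = (27−28.08)²/28.08 + (8−22.46)²/22.46 + (38−22.46)²/22.46 = 20.1014
df = 2
p-value (upper-tail) = 0.00004
At α=0.05: p < α → reject H₀

reject H₀: yes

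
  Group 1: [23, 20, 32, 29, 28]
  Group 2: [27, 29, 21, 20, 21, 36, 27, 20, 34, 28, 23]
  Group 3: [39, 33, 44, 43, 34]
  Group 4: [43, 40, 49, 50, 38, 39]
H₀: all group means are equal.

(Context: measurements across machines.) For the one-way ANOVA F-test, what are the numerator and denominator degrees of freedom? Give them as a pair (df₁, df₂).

k = 4 groups, N = 27 total
df = (k−1, N−k) = (4−1, 27−4) = (3, 23)

degrees of freedom = [3, 23]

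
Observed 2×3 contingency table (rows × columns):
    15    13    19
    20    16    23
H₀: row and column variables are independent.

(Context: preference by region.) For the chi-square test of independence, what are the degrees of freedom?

degrees of freedom = 2

df = (r−1)(c−1) = (2−1)·(3−1) = 2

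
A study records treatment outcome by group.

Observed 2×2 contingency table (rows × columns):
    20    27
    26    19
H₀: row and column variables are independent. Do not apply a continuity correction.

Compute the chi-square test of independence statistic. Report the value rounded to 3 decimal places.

test statistic = 2.131

Row totals [47, 45], col totals [46, 46], n=92
χ² = (20−23.50)²/23.50 + (27−23.50)²/23.50 + (26−22.50)²/22.50 + (19−22.50)²/22.50 = 2.1314
df = 1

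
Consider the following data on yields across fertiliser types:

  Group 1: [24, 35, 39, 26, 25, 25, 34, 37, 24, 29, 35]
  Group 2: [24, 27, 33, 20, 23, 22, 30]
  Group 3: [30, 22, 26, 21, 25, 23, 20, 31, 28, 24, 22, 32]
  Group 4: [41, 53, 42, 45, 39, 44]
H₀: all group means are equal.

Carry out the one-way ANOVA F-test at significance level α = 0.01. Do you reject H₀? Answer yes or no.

reject H₀: yes

Group means [30.27, 25.57, 25.33, 44.00], grand mean 30.000
SSB = Σnᵢ(x̄ᵢ−x̄)² = 1575.437; SSW = ΣΣ(x−x̄ᵢ)² = 766.563
MSB = 1575.437/3 = 525.1457; MSW = 766.563/32 = 23.9551
F = MSB/MSW = 21.9221
df = (3, 32)
p-value (upper-tail) = 0.00000
At α=0.01: p < α → reject H₀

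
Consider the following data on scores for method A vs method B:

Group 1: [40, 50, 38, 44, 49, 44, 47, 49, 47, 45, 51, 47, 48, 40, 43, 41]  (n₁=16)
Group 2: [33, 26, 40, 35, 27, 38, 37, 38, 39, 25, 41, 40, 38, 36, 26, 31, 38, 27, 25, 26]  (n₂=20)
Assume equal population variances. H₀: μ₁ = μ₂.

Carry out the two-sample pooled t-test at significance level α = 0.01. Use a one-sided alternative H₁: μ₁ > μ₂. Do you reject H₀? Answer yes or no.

reject H₀: yes

x̄₁=45.188, s₁=3.953, n₁=16
x̄₂=33.300, s₂=5.966, n₂=20
s_p² = [15·3.953² + 19·5.966²]/34 = 26.7835
SE = √(s_p²·(1/16+1/20)) = 1.7358
t = (45.188−33.300)/1.7358 = 6.8483
df = 34
p-value (one-sided, H₁ greater) = 0.00000
At α=0.01: p < α → reject H₀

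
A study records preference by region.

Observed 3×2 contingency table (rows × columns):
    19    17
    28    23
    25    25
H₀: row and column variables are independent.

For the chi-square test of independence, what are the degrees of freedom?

degrees of freedom = 2

df = (r−1)(c−1) = (3−1)·(2−1) = 2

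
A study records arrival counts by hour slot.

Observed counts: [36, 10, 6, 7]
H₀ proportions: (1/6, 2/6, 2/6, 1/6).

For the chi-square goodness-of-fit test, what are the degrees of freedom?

degrees of freedom = 3

df = k − 1 = 4 − 1 = 3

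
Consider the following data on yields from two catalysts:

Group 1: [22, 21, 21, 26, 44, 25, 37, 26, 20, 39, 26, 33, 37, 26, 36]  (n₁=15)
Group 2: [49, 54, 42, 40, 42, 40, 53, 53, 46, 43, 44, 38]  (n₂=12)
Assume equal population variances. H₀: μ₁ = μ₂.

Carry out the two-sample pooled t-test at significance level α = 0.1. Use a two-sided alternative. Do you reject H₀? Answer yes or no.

reject H₀: yes

x̄₁=29.267, s₁=7.685, n₁=15
x̄₂=45.333, s₂=5.614, n₂=12
s_p² = [14·7.685² + 11·5.614²]/25 = 46.9440
SE = √(s_p²·(1/15+1/12)) = 2.6536
t = (29.267−45.333)/2.6536 = -6.0547
df = 25
p-value (two-sided) = 0.00000
At α=0.1: p < α → reject H₀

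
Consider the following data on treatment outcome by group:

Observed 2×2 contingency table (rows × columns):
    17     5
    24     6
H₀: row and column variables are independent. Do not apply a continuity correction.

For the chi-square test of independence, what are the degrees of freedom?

degrees of freedom = 1

df = (r−1)(c−1) = (2−1)·(2−1) = 1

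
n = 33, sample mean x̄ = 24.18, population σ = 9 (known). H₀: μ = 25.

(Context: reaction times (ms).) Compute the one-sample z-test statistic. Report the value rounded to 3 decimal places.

SE = σ/√n = 9/√33 = 1.5667
z = (x̄−μ₀)/SE = (24.18−25)/1.5667 = -0.5234

test statistic = -0.523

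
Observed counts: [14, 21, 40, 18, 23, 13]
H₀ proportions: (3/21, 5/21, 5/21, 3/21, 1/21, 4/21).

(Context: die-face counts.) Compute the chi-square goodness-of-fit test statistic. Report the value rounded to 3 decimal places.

n = 129; E_i = n·p_i = [18.43, 30.71, 30.71, 18.43, 6.14, 24.57]
χ² = (14−18.43)²/18.43 + (21−30.71)²/30.71 + (40−30.71)²/30.71 + (18−18.43)²/18.43 + (23−6.14)²/6.14 + (13−24.57)²/24.57 = 58.6624
df = 5

test statistic = 58.662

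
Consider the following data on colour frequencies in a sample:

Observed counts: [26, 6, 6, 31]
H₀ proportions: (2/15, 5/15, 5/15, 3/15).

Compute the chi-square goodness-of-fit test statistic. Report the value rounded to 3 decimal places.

n = 69; E_i = n·p_i = [9.20, 23.00, 23.00, 13.80]
χ² = (26−9.20)²/9.20 + (6−23.00)²/23.00 + (6−23.00)²/23.00 + (31−13.80)²/13.80 = 77.2464
df = 3

test statistic = 77.246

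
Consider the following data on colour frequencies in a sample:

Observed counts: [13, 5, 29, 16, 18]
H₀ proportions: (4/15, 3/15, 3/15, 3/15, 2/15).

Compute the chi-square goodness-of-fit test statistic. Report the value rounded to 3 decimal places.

test statistic = 26.083

n = 81; E_i = n·p_i = [21.60, 16.20, 16.20, 16.20, 10.80]
χ² = (13−21.60)²/21.60 + (5−16.20)²/16.20 + (29−16.20)²/16.20 + (16−16.20)²/16.20 + (18−10.80)²/10.80 = 26.0833
df = 4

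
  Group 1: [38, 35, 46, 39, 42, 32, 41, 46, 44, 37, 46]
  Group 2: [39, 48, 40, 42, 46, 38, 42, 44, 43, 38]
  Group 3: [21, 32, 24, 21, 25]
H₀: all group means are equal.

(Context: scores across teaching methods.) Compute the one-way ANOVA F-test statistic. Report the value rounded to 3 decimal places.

Group means [40.55, 42.00, 24.60], grand mean 38.038
SSB = Σnᵢ(x̄ᵢ−x̄)² = 1129.034; SSW = ΣΣ(x−x̄ᵢ)² = 411.927
MSB = 1129.034/2 = 564.5171; MSW = 411.927/23 = 17.9099
F = MSB/MSW = 31.5199
df = (2, 23)

test statistic = 31.520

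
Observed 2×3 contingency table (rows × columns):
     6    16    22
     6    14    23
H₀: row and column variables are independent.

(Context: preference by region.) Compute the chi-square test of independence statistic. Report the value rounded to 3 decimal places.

test statistic = 0.144

Row totals [44, 43], col totals [12, 30, 45], n=87
χ² = (6−6.07)²/6.07 + (16−15.17)²/15.17 + (22−22.76)²/22.76 + (6−5.93)²/5.93 + (14−14.83)²/14.83 + (23−22.24)²/22.24 = 0.1441
df = 2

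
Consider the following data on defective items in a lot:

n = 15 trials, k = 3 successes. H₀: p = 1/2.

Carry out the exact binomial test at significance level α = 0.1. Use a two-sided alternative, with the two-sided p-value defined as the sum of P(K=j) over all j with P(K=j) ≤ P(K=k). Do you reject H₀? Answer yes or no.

reject H₀: yes

Exact binomial: n=15, k=3, p₀=1/2=0.5000
P(X=j) = C(n,j)·p₀^j·(1−p₀)^(n−j); p = Σ P(X=j) over j with P(X=j) ≤ P(X=3)
p-value (two-sided) = 0.03516
At α=0.1: p < α → reject H₀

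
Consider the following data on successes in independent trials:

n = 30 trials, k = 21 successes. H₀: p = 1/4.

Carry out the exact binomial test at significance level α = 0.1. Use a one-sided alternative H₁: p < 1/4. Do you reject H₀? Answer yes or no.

Exact binomial: n=30, k=21, p₀=1/4=0.2500
P(X≤21) from Σ C(n,i)·p₀^i·(1−p₀)^(n−i)
p-value (one-sided, H₁ less) = 1.00000
At α=0.1: p ≥ α → fail to reject H₀

reject H₀: no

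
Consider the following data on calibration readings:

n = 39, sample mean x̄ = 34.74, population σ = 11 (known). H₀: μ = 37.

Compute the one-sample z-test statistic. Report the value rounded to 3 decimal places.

test statistic = -1.283

SE = σ/√n = 11/√39 = 1.7614
z = (x̄−μ₀)/SE = (34.74−37)/1.7614 = -1.2831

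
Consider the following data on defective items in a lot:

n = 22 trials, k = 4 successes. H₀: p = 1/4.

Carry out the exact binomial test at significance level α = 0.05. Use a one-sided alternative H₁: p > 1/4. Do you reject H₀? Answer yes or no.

Exact binomial: n=22, k=4, p₀=1/4=0.2500
P(X≥4) from Σ C(n,i)·p₀^i·(1−p₀)^(n−i)
p-value (one-sided, H₁ greater) = 0.83761
At α=0.05: p ≥ α → fail to reject H₀

reject H₀: no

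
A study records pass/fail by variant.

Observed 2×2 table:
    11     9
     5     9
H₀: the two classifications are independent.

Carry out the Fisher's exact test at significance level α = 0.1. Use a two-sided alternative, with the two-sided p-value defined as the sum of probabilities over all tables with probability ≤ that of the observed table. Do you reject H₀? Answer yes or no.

Margins: r₁=20, r₂=14, c₁=16, c₂=18, n=34
p_obs = C(20,11)·C(14,5)/C(34,16); sum pmf over tables with pmf ≤ p_obs
p-value (two-sided) = 0.31507
At α=0.1: p ≥ α → fail to reject H₀

reject H₀: no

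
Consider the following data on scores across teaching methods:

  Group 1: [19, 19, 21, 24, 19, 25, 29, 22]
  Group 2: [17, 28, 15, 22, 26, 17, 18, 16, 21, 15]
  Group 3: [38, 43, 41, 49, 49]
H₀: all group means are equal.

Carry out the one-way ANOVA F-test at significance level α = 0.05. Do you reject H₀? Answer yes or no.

Group means [22.25, 19.50, 44.00], grand mean 25.783
SSB = Σnᵢ(x̄ᵢ−x̄)² = 2153.913; SSW = ΣΣ(x−x̄ᵢ)² = 376.000
MSB = 2153.913/2 = 1076.9565; MSW = 376.000/20 = 18.8000
F = MSB/MSW = 57.2849
df = (2, 20)
p-value (upper-tail) = 0.00000
At α=0.05: p < α → reject H₀

reject H₀: yes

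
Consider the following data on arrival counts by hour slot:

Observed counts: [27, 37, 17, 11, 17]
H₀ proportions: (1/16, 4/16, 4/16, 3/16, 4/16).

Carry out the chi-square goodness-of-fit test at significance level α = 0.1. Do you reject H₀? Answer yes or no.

n = 109; E_i = n·p_i = [6.81, 27.25, 27.25, 20.44, 27.25]
χ² = (27−6.81)²/6.81 + (37−27.25)²/27.25 + (17−27.25)²/27.25 + (11−20.44)²/20.44 + (17−27.25)²/27.25 = 75.3792
df = 4
p-value (upper-tail) = 0.00000
At α=0.1: p < α → reject H₀

reject H₀: yes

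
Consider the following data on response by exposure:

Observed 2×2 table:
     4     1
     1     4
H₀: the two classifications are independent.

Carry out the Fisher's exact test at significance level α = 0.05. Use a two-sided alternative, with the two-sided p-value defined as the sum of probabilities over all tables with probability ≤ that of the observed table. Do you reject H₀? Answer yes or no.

Margins: r₁=5, r₂=5, c₁=5, c₂=5, n=10
p_obs = C(5,4)·C(5,1)/C(10,5); sum pmf over tables with pmf ≤ p_obs
p-value (two-sided) = 0.20635
At α=0.05: p ≥ α → fail to reject H₀

reject H₀: no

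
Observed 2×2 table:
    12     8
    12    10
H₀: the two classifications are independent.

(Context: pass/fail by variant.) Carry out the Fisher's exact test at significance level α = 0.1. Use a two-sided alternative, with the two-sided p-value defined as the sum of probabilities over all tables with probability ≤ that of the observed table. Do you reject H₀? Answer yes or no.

Margins: r₁=20, r₂=22, c₁=24, c₂=18, n=42
p_obs = C(20,12)·C(22,12)/C(42,24); sum pmf over tables with pmf ≤ p_obs
p-value (two-sided) = 0.76379
At α=0.1: p ≥ α → fail to reject H₀

reject H₀: no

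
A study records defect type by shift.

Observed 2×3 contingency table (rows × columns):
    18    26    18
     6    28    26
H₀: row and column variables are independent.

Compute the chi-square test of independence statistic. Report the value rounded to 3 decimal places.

Row totals [62, 60], col totals [24, 54, 44], n=122
χ² = (18−12.20)²/12.20 + (26−27.44)²/27.44 + (18−22.36)²/22.36 + (6−11.80)²/11.80 + (28−26.56)²/26.56 + (26−21.64)²/21.64 = 7.4978
df = 2

test statistic = 7.498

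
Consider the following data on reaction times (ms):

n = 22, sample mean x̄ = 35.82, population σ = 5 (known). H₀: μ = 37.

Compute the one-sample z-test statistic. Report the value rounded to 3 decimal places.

SE = σ/√n = 5/√22 = 1.0660
z = (x̄−μ₀)/SE = (35.82−37)/1.0660 = -1.1069

test statistic = -1.107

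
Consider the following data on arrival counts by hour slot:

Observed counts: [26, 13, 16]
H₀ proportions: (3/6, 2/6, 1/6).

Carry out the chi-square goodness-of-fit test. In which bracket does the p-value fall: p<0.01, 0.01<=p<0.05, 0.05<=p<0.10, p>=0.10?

n = 55; E_i = n·p_i = [27.50, 18.33, 9.17]
χ² = (26−27.50)²/27.50 + (13−18.33)²/18.33 + (16−9.17)²/9.17 = 6.7273
df = 2
p-value (upper-tail) = 0.03461
→ bracket: 0.01<=p<0.05

p-value bracket: 0.01<=p<0.05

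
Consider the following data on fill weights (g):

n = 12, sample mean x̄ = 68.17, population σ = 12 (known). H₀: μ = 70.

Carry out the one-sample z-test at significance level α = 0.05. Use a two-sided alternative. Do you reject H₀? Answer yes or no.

SE = σ/√n = 12/√12 = 3.4641
z = (x̄−μ₀)/SE = (68.17−70)/3.4641 = -0.5283
p-value (two-sided) = 0.59731
At α=0.05: p ≥ α → fail to reject H₀

reject H₀: no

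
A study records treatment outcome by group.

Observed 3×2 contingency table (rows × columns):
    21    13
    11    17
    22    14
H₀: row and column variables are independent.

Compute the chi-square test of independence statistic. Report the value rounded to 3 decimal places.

test statistic = 3.967

Row totals [34, 28, 36], col totals [54, 44], n=98
χ² = (21−18.73)²/18.73 + (13−15.27)²/15.27 + (11−15.43)²/15.43 + (17−12.57)²/12.57 + (22−19.84)²/19.84 + (14−16.16)²/16.16 = 3.9667
df = 2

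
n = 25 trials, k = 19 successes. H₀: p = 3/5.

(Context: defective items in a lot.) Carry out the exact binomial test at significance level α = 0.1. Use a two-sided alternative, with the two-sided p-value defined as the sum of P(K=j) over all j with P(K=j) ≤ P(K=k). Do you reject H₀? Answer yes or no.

reject H₀: no

Exact binomial: n=25, k=19, p₀=3/5=0.6000
P(X=j) = C(n,j)·p₀^j·(1−p₀)^(n−j); p = Σ P(X=j) over j with P(X=j) ≤ P(X=19)
p-value (two-sided) = 0.15137
At α=0.1: p ≥ α → fail to reject H₀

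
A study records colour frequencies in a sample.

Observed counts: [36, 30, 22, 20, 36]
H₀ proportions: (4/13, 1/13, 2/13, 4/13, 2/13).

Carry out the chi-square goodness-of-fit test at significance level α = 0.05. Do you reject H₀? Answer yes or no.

n = 144; E_i = n·p_i = [44.31, 11.08, 22.15, 44.31, 22.15]
χ² = (36−44.31)²/44.31 + (30−11.08)²/11.08 + (22−22.15)²/22.15 + (20−44.31)²/44.31 + (36−22.15)²/22.15 = 55.8750
df = 4
p-value (upper-tail) = 0.00000
At α=0.05: p < α → reject H₀

reject H₀: yes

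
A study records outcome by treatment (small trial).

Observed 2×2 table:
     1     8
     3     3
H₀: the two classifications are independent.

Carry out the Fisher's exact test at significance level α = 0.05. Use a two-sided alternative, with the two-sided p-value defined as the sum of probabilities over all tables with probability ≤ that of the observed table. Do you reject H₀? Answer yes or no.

Margins: r₁=9, r₂=6, c₁=4, c₂=11, n=15
p_obs = C(9,1)·C(6,3)/C(15,4); sum pmf over tables with pmf ≤ p_obs
p-value (two-sided) = 0.23516
At α=0.05: p ≥ α → fail to reject H₀

reject H₀: no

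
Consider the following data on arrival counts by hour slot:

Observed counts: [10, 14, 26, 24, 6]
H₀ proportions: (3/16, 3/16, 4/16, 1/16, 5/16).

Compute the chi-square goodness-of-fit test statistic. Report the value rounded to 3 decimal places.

n = 80; E_i = n·p_i = [15.00, 15.00, 20.00, 5.00, 25.00]
χ² = (10−15.00)²/15.00 + (14−15.00)²/15.00 + (26−20.00)²/20.00 + (24−5.00)²/5.00 + (6−25.00)²/25.00 = 90.1733
df = 4

test statistic = 90.173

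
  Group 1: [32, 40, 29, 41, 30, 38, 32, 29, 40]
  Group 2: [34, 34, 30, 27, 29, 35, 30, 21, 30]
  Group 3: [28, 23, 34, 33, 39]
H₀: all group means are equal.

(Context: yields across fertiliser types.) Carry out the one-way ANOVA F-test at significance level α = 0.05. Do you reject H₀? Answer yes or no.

Group means [34.56, 30.00, 31.40], grand mean 32.087
SSB = Σnᵢ(x̄ᵢ−x̄)² = 96.404; SSW = ΣΣ(x−x̄ᵢ)² = 505.422
MSB = 96.404/2 = 48.2019; MSW = 505.422/20 = 25.2711
F = MSB/MSW = 1.9074
df = (2, 20)
p-value (upper-tail) = 0.17452
At α=0.05: p ≥ α → fail to reject H₀

reject H₀: no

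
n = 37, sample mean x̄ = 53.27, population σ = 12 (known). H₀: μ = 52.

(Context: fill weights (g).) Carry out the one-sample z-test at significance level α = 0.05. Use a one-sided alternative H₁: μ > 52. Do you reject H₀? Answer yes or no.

SE = σ/√n = 12/√37 = 1.9728
z = (x̄−μ₀)/SE = (53.27−52)/1.9728 = 0.6438
p-value (one-sided, H₁ greater) = 0.25987
At α=0.05: p ≥ α → fail to reject H₀

reject H₀: no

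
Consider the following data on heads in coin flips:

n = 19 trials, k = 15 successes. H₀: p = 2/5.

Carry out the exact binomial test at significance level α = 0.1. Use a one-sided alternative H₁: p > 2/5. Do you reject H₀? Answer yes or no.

Exact binomial: n=19, k=15, p₀=2/5=0.4000
P(X≥15) from Σ C(n,i)·p₀^i·(1−p₀)^(n−i)
p-value (one-sided, H₁ greater) = 0.00064
At α=0.1: p < α → reject H₀

reject H₀: yes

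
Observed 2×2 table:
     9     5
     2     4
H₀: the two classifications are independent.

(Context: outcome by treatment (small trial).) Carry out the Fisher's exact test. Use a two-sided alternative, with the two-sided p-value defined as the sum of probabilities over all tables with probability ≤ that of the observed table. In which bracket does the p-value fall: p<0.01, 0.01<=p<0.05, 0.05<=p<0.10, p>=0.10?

p-value bracket: p>=0.10

Margins: r₁=14, r₂=6, c₁=11, c₂=9, n=20
p_obs = C(14,9)·C(6,2)/C(20,11); sum pmf over tables with pmf ≤ p_obs
p-value (two-sided) = 0.33591
→ bracket: p>=0.10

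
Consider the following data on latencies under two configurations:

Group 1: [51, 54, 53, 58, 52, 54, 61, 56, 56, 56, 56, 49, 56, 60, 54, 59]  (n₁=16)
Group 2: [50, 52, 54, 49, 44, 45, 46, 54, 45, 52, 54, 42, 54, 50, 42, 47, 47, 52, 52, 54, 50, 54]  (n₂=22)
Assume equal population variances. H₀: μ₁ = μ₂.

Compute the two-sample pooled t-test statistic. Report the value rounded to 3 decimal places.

test statistic = 4.687

x̄₁=55.312, s₁=3.240, n₁=16
x̄₂=49.500, s₂=4.114, n₂=22
s_p² = [15·3.240² + 21·4.114²]/36 = 14.2483
SE = √(s_p²·(1/16+1/22)) = 1.2402
t = (55.312−49.500)/1.2402 = 4.6866
df = 36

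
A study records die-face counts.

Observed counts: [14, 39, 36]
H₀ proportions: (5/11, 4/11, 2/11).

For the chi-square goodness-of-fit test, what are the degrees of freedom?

df = k − 1 = 3 − 1 = 2

degrees of freedom = 2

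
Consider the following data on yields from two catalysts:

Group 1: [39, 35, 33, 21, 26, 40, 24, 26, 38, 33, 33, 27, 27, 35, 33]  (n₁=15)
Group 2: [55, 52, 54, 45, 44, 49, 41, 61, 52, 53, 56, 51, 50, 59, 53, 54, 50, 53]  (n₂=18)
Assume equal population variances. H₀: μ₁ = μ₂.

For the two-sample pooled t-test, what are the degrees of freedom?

df = n₁ + n₂ − 2 = 15 + 18 − 2 = 31

degrees of freedom = 31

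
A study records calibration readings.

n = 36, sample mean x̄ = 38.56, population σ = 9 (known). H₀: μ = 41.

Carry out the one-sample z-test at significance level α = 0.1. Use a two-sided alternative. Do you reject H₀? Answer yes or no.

SE = σ/√n = 9/√36 = 1.5000
z = (x̄−μ₀)/SE = (38.56−41)/1.5000 = -1.6267
p-value (two-sided) = 0.10381
At α=0.1: p ≥ α → fail to reject H₀

reject H₀: no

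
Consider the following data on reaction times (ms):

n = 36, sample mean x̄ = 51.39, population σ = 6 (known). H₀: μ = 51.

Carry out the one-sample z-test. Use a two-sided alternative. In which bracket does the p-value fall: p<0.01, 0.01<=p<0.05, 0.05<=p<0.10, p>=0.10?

p-value bracket: p>=0.10

SE = σ/√n = 6/√36 = 1.0000
z = (x̄−μ₀)/SE = (51.39−51)/1.0000 = 0.3900
p-value (two-sided) = 0.69654
→ bracket: p>=0.10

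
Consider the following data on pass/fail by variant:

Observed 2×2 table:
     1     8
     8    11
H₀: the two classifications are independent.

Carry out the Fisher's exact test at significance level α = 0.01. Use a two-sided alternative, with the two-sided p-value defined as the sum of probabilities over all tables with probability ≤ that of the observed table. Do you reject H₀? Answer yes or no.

Margins: r₁=9, r₂=19, c₁=9, c₂=19, n=28
p_obs = C(9,1)·C(19,8)/C(28,9); sum pmf over tables with pmf ≤ p_obs
p-value (two-sided) = 0.19527
At α=0.01: p ≥ α → fail to reject H₀

reject H₀: no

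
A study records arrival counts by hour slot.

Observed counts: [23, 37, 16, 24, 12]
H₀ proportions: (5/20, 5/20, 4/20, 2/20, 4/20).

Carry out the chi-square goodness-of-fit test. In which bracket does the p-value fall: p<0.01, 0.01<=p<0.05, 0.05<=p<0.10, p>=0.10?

p-value bracket: p<0.01

n = 112; E_i = n·p_i = [28.00, 28.00, 22.40, 11.20, 22.40]
χ² = (23−28.00)²/28.00 + (37−28.00)²/28.00 + (16−22.40)²/22.40 + (24−11.20)²/11.20 + (12−22.40)²/22.40 = 25.0714
df = 4
p-value (upper-tail) = 0.00005
→ bracket: p<0.01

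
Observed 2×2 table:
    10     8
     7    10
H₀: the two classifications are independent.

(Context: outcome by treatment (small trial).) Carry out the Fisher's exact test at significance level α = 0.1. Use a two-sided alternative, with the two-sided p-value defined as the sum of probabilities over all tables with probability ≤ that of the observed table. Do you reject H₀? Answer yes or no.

Margins: r₁=18, r₂=17, c₁=17, c₂=18, n=35
p_obs = C(18,10)·C(17,7)/C(35,17); sum pmf over tables with pmf ≤ p_obs
p-value (two-sided) = 0.50509
At α=0.1: p ≥ α → fail to reject H₀

reject H₀: no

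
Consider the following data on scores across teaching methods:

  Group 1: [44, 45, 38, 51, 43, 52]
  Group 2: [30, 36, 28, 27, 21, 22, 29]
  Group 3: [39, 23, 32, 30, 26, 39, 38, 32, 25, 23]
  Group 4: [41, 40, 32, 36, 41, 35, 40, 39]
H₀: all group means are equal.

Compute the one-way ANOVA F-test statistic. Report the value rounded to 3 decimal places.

Group means [45.50, 27.57, 30.70, 38.00], grand mean 34.742
SSB = Σnᵢ(x̄ᵢ−x̄)² = 1302.621; SSW = ΣΣ(x−x̄ᵢ)² = 735.314
MSB = 1302.621/3 = 434.2071; MSW = 735.314/27 = 27.2339
F = MSB/MSW = 15.9436
df = (3, 27)

test statistic = 15.944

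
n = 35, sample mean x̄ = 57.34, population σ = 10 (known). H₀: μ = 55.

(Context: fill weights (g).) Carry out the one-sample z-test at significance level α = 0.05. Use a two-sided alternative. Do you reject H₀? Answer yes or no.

SE = σ/√n = 10/√35 = 1.6903
z = (x̄−μ₀)/SE = (57.34−55)/1.6903 = 1.3844
p-value (two-sided) = 0.16625
At α=0.05: p ≥ α → fail to reject H₀

reject H₀: no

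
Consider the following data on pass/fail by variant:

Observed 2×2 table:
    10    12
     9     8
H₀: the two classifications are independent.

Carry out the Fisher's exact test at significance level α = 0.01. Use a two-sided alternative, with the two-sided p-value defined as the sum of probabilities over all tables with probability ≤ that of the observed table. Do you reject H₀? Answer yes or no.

reject H₀: no

Margins: r₁=22, r₂=17, c₁=19, c₂=20, n=39
p_obs = C(22,10)·C(17,9)/C(39,19); sum pmf over tables with pmf ≤ p_obs
p-value (two-sided) = 0.75119
At α=0.01: p ≥ α → fail to reject H₀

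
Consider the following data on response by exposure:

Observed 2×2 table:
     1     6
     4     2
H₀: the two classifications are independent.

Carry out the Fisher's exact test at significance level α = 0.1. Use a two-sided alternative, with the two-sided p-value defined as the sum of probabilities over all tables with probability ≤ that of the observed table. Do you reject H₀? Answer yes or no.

Margins: r₁=7, r₂=6, c₁=5, c₂=8, n=13
p_obs = C(7,1)·C(6,4)/C(13,5); sum pmf over tables with pmf ≤ p_obs
p-value (two-sided) = 0.10256
At α=0.1: p ≥ α → fail to reject H₀

reject H₀: no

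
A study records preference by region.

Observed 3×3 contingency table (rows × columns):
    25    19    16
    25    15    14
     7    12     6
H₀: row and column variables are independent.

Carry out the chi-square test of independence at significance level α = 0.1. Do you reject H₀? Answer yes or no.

reject H₀: no

Row totals [60, 54, 25], col totals [57, 46, 36], n=139
χ² = (25−24.60)²/24.60 + (19−19.86)²/19.86 + (16−15.54)²/15.54 + (25−22.14)²/22.14 + (15−17.87)²/17.87 + (14−13.99)²/13.99 + (7−10.25)²/10.25 + (12−8.27)²/8.27 + (6−6.47)²/6.47 = 3.6313
df = 4
p-value (upper-tail) = 0.45820
At α=0.1: p ≥ α → fail to reject H₀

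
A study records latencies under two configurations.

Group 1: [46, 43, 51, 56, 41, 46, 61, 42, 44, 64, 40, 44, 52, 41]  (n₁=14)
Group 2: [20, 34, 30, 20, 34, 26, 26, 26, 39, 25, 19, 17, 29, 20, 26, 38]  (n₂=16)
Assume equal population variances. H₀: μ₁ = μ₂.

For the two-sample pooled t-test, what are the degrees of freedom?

degrees of freedom = 28

df = n₁ + n₂ − 2 = 14 + 16 − 2 = 28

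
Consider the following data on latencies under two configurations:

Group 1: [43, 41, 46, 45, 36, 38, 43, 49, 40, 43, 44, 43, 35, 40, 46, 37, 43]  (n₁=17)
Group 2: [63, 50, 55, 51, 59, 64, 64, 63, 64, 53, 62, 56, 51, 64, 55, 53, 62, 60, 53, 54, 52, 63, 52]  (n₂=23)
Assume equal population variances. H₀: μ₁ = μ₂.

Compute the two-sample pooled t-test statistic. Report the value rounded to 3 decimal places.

test statistic = -10.453

x̄₁=41.882, s₁=3.822, n₁=17
x̄₂=57.522, s₂=5.212, n₂=23
s_p² = [16·3.822² + 22·5.212²]/38 = 21.8817
SE = √(s_p²·(1/17+1/23)) = 1.4962
t = (41.882−57.522)/1.4962 = -10.4529
df = 38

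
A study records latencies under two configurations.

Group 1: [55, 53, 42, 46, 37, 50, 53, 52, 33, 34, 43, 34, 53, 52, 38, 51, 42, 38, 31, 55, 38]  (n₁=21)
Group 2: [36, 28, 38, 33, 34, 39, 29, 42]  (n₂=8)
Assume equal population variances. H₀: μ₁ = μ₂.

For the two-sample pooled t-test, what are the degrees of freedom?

df = n₁ + n₂ − 2 = 21 + 8 − 2 = 27

degrees of freedom = 27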